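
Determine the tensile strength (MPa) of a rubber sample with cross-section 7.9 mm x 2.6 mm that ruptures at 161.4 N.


Area = width * thickness = 7.9 * 2.6 = 20.54 mm^2
TS = force / area = 161.4 / 20.54 = 7.86 MPa

7.86 MPa


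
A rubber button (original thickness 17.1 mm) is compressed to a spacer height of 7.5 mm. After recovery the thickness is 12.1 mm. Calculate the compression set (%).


CS = (t0 - recovered) / (t0 - ts) * 100
= (17.1 - 12.1) / (17.1 - 7.5) * 100
= 5.0 / 9.6 * 100
= 52.1%

52.1%


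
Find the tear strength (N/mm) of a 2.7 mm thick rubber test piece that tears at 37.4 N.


Tear strength = force / thickness
= 37.4 / 2.7
= 13.85 N/mm

13.85 N/mm


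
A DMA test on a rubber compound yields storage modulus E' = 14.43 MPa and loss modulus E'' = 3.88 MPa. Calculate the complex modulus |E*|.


|E*| = sqrt(E'^2 + E''^2)
= sqrt(14.43^2 + 3.88^2)
= sqrt(208.2249 + 15.0544)
= 14.943 MPa

14.943 MPa


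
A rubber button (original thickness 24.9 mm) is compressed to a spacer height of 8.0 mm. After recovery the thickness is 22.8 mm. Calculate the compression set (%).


CS = (t0 - recovered) / (t0 - ts) * 100
= (24.9 - 22.8) / (24.9 - 8.0) * 100
= 2.1 / 16.9 * 100
= 12.4%

12.4%


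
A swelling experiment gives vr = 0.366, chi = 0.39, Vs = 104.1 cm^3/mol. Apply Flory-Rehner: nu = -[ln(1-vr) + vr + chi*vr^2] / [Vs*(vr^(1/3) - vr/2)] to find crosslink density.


ln(1 - vr) = ln(1 - 0.366) = -0.4557
Numerator = -((-0.4557) + 0.366 + 0.39 * 0.366^2) = 0.0375
Denominator = 104.1 * (0.366^(1/3) - 0.366/2) = 55.4134
nu = 0.0375 / 55.4134 = 6.7607e-04 mol/cm^3

6.7607e-04 mol/cm^3


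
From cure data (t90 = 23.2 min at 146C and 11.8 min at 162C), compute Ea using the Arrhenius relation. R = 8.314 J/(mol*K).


T1 = 419.15 K, T2 = 435.15 K
1/T1 - 1/T2 = 8.7723e-05
ln(t1/t2) = ln(23.2/11.8) = 0.6761
Ea = 8.314 * 0.6761 / 8.7723e-05 = 64073.5929 J/mol
Ea = 64.07 kJ/mol

64.07 kJ/mol


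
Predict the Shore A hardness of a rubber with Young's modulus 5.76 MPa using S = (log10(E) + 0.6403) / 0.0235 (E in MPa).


log10(E) = 0.0235*S - 0.6403  =>  S = (log10(E) + 0.6403) / 0.0235
log10(5.76) = 0.760422
S = (0.760422 + 0.6403) / 0.0235 = 1.400722 / 0.0235
S = 59.6

Shore A = 59.6


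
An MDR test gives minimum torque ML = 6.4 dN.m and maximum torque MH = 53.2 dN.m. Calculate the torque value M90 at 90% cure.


M90 = ML + 0.9 * (MH - ML)
M90 = 6.4 + 0.9 * (53.2 - 6.4)
M90 = 6.4 + 0.9 * 46.8
M90 = 48.52 dN.m

48.52 dN.m


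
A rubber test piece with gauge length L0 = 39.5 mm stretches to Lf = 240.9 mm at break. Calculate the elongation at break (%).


Elongation = (Lf - L0) / L0 * 100
= (240.9 - 39.5) / 39.5 * 100
= 201.4 / 39.5 * 100
= 509.9%

509.9%


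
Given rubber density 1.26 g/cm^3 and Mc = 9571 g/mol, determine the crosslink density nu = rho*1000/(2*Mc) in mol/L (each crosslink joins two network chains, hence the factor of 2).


nu = rho * 1000 / (2 * Mc)
nu = 1.26 * 1000 / (2 * 9571)
nu = 1260.0 / 19142
nu = 0.0658 mol/L

0.0658 mol/L


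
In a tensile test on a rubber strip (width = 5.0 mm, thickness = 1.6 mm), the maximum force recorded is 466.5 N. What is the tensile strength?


Area = width * thickness = 5.0 * 1.6 = 8.0 mm^2
TS = force / area = 466.5 / 8.0 = 58.31 MPa

58.31 MPa


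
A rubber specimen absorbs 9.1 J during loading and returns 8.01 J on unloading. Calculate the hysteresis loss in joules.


Hysteresis loss = loading - unloading
= 9.1 - 8.01
= 1.09 J

1.09 J


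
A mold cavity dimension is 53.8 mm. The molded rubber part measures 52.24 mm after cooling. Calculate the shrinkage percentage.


Shrinkage = (mold - part) / mold * 100
= (53.8 - 52.24) / 53.8 * 100
= 1.56 / 53.8 * 100
= 2.9%

2.9%


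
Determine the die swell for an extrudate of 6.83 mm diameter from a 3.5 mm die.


Die swell ratio = D_extrudate / D_die
= 6.83 / 3.5
= 1.951

Die swell = 1.951


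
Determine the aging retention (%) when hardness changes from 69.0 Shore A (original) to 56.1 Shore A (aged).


Retention = aged / original * 100
= 56.1 / 69.0 * 100
= 81.3%

81.3%


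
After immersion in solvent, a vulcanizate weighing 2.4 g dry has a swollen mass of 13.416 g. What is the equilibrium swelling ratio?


Q = W_swollen / W_dry
Q = 13.416 / 2.4
Q = 5.59

Q = 5.59


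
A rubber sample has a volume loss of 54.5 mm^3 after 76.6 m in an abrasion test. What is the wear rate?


Rate = volume_loss / distance
= 54.5 / 76.6
= 0.711 mm^3/m

0.711 mm^3/m


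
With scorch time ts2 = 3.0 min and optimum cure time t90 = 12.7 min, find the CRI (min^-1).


CRI = 100 / (t90 - ts2)
= 100 / (12.7 - 3.0)
= 100 / 9.7
= 10.31 min^-1

10.31 min^-1


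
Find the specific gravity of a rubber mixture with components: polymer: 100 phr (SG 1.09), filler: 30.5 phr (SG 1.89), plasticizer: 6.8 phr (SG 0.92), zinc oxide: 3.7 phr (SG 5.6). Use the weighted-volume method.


Sum of weights = 141.0
Volume contributions:
  polymer: 100/1.09 = 91.7431
  filler: 30.5/1.89 = 16.1376
  plasticizer: 6.8/0.92 = 7.3913
  zinc oxide: 3.7/5.6 = 0.6607
Sum of volumes = 115.9327
SG = 141.0 / 115.9327 = 1.216

SG = 1.216


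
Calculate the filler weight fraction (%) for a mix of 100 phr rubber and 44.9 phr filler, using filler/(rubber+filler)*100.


Filler % = filler / (rubber + filler) * 100
= 44.9 / (100 + 44.9) * 100
= 44.9 / 144.9 * 100
= 30.99%

30.99%


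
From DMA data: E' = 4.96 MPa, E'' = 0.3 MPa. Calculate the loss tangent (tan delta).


tan delta = E'' / E'
= 0.3 / 4.96
= 0.0605

tan delta = 0.0605


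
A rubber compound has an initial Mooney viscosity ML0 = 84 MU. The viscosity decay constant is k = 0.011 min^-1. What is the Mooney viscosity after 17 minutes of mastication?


ML = ML0 * exp(-k * t)
ML = 84 * exp(-0.011 * 17)
ML = 84 * 0.8294
ML = 69.67 MU

69.67 MU


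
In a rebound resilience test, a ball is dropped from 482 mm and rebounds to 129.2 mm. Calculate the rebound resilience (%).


Resilience = h_rebound / h_drop * 100
= 129.2 / 482 * 100
= 26.8%

26.8%


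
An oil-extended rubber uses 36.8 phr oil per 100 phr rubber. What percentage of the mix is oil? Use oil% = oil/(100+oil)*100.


Oil % = oil / (100 + oil) * 100
= 36.8 / (100 + 36.8) * 100
= 36.8 / 136.8 * 100
= 26.9%

26.9%


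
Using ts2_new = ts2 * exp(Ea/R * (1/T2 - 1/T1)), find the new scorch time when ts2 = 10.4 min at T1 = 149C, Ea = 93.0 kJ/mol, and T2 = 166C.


Convert temperatures: T1 = 149 + 273.15 = 422.15 K, T2 = 166 + 273.15 = 439.15 K
ts2_new = 10.4 * exp(93000 / 8.314 * (1/439.15 - 1/422.15))
1/T2 - 1/T1 = -9.1700e-05
ts2_new = 3.73 min

3.73 min


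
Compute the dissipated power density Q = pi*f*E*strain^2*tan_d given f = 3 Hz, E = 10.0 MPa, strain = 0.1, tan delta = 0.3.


Q = pi * f * E * strain^2 * tan_d
= pi * 3 * 10.0 * 0.1^2 * 0.3
= pi * 3 * 10.0 * 0.0100 * 0.3
= 0.2827

Q = 0.2827


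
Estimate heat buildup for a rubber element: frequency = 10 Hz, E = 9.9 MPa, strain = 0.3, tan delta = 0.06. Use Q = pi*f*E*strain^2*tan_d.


Q = pi * f * E * strain^2 * tan_d
= pi * 10 * 9.9 * 0.3^2 * 0.06
= pi * 10 * 9.9 * 0.0900 * 0.06
= 1.6795

Q = 1.6795


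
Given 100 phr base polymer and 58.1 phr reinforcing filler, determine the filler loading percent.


Filler % = filler / (rubber + filler) * 100
= 58.1 / (100 + 58.1) * 100
= 58.1 / 158.1 * 100
= 36.75%

36.75%


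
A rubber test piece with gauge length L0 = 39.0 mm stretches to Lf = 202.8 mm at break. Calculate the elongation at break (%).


Elongation = (Lf - L0) / L0 * 100
= (202.8 - 39.0) / 39.0 * 100
= 163.8 / 39.0 * 100
= 420.0%

420.0%


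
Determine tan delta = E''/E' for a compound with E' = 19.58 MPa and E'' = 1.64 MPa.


tan delta = E'' / E'
= 1.64 / 19.58
= 0.0838

tan delta = 0.0838


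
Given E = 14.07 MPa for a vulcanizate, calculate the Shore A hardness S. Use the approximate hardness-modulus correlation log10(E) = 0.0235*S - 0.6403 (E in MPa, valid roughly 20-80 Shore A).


log10(E) = 0.0235*S - 0.6403  =>  S = (log10(E) + 0.6403) / 0.0235
log10(14.07) = 1.148294
S = (1.148294 + 0.6403) / 0.0235 = 1.788594 / 0.0235
S = 76.1

Shore A = 76.1


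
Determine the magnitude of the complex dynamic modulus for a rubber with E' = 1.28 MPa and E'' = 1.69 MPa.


|E*| = sqrt(E'^2 + E''^2)
= sqrt(1.28^2 + 1.69^2)
= sqrt(1.6384 + 2.8561)
= 2.12 MPa

2.12 MPa


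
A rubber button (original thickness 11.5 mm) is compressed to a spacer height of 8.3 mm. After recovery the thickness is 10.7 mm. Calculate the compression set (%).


CS = (t0 - recovered) / (t0 - ts) * 100
= (11.5 - 10.7) / (11.5 - 8.3) * 100
= 0.8 / 3.2 * 100
= 25.0%

25.0%


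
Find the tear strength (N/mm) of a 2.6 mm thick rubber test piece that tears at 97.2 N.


Tear strength = force / thickness
= 97.2 / 2.6
= 37.38 N/mm

37.38 N/mm


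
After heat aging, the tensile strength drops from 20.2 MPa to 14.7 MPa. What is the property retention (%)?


Retention = aged / original * 100
= 14.7 / 20.2 * 100
= 72.8%

72.8%


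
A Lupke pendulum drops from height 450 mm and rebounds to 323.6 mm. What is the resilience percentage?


Resilience = h_rebound / h_drop * 100
= 323.6 / 450 * 100
= 71.9%

71.9%


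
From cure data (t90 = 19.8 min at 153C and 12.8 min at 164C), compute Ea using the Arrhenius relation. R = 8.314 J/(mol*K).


T1 = 426.15 K, T2 = 437.15 K
1/T1 - 1/T2 = 5.9047e-05
ln(t1/t2) = ln(19.8/12.8) = 0.4362
Ea = 8.314 * 0.4362 / 5.9047e-05 = 61423.2195 J/mol
Ea = 61.42 kJ/mol

61.42 kJ/mol


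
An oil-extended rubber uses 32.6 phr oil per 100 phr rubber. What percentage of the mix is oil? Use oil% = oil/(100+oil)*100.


Oil % = oil / (100 + oil) * 100
= 32.6 / (100 + 32.6) * 100
= 32.6 / 132.6 * 100
= 24.59%

24.59%


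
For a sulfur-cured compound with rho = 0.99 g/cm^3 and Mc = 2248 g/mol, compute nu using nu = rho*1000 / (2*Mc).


nu = rho * 1000 / (2 * Mc)
nu = 0.99 * 1000 / (2 * 2248)
nu = 990.0 / 4496
nu = 0.2202 mol/L

0.2202 mol/L


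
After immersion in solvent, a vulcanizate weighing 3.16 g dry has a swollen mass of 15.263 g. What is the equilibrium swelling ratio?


Q = W_swollen / W_dry
Q = 15.263 / 3.16
Q = 4.83

Q = 4.83


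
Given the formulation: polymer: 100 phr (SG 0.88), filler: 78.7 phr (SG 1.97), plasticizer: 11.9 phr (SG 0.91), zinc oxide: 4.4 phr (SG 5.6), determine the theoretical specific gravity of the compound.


Sum of weights = 195.0
Volume contributions:
  polymer: 100/0.88 = 113.6364
  filler: 78.7/1.97 = 39.9492
  plasticizer: 11.9/0.91 = 13.0769
  zinc oxide: 4.4/5.6 = 0.7857
Sum of volumes = 167.4482
SG = 195.0 / 167.4482 = 1.165

SG = 1.165


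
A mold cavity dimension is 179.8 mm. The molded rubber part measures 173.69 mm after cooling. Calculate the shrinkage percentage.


Shrinkage = (mold - part) / mold * 100
= (179.8 - 173.69) / 179.8 * 100
= 6.11 / 179.8 * 100
= 3.4%

3.4%


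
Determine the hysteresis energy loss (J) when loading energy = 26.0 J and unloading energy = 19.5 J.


Hysteresis loss = loading - unloading
= 26.0 - 19.5
= 6.5 J

6.5 J


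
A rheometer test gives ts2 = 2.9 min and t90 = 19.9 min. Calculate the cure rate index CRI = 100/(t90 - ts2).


CRI = 100 / (t90 - ts2)
= 100 / (19.9 - 2.9)
= 100 / 17.0
= 5.88 min^-1

5.88 min^-1


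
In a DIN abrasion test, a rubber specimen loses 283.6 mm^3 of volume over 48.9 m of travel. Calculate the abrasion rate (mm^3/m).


Rate = volume_loss / distance
= 283.6 / 48.9
= 5.8 mm^3/m

5.8 mm^3/m


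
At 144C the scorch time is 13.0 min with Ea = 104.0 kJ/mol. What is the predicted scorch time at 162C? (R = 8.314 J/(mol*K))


Convert temperatures: T1 = 144 + 273.15 = 417.15 K, T2 = 162 + 273.15 = 435.15 K
ts2_new = 13.0 * exp(104000 / 8.314 * (1/435.15 - 1/417.15))
1/T2 - 1/T1 = -9.9161e-05
ts2_new = 3.76 min

3.76 min


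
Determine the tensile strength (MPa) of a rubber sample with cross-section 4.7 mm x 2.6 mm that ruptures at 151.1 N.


Area = width * thickness = 4.7 * 2.6 = 12.22 mm^2
TS = force / area = 151.1 / 12.22 = 12.36 MPa

12.36 MPa


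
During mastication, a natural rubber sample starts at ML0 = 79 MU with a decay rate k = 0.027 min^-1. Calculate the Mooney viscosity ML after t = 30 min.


ML = ML0 * exp(-k * t)
ML = 79 * exp(-0.027 * 30)
ML = 79 * 0.4449
ML = 35.14 MU

35.14 MU


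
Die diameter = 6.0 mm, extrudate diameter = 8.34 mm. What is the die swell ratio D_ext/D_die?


Die swell ratio = D_extrudate / D_die
= 8.34 / 6.0
= 1.39

Die swell = 1.39


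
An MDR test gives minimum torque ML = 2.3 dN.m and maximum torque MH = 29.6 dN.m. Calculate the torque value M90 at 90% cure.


M90 = ML + 0.9 * (MH - ML)
M90 = 2.3 + 0.9 * (29.6 - 2.3)
M90 = 2.3 + 0.9 * 27.3
M90 = 26.87 dN.m

26.87 dN.m


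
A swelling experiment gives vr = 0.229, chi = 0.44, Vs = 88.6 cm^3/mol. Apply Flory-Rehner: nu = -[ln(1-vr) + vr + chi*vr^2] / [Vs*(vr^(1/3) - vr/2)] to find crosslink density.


ln(1 - vr) = ln(1 - 0.229) = -0.2601
Numerator = -((-0.2601) + 0.229 + 0.44 * 0.229^2) = 0.0080
Denominator = 88.6 * (0.229^(1/3) - 0.229/2) = 44.0611
nu = 0.0080 / 44.0611 = 1.8140e-04 mol/cm^3

1.8140e-04 mol/cm^3


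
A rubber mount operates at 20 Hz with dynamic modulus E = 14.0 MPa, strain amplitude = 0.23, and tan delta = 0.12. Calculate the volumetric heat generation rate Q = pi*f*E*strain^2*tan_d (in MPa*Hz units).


Q = pi * f * E * strain^2 * tan_d
= pi * 20 * 14.0 * 0.23^2 * 0.12
= pi * 20 * 14.0 * 0.0529 * 0.12
= 5.5840

Q = 5.5840


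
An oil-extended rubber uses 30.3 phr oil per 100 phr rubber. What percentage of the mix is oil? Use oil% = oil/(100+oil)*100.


Oil % = oil / (100 + oil) * 100
= 30.3 / (100 + 30.3) * 100
= 30.3 / 130.3 * 100
= 23.25%

23.25%


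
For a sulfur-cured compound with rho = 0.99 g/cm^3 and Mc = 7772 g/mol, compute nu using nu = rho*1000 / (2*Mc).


nu = rho * 1000 / (2 * Mc)
nu = 0.99 * 1000 / (2 * 7772)
nu = 990.0 / 15544
nu = 0.0637 mol/L

0.0637 mol/L


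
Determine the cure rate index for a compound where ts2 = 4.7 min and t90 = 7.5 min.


CRI = 100 / (t90 - ts2)
= 100 / (7.5 - 4.7)
= 100 / 2.8
= 35.71 min^-1

35.71 min^-1


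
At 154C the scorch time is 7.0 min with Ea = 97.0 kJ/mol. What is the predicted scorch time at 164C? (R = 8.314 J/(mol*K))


Convert temperatures: T1 = 154 + 273.15 = 427.15 K, T2 = 164 + 273.15 = 437.15 K
ts2_new = 7.0 * exp(97000 / 8.314 * (1/437.15 - 1/427.15))
1/T2 - 1/T1 = -5.3554e-05
ts2_new = 3.75 min

3.75 min


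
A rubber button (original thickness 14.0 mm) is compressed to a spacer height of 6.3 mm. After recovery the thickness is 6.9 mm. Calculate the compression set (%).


CS = (t0 - recovered) / (t0 - ts) * 100
= (14.0 - 6.9) / (14.0 - 6.3) * 100
= 7.1 / 7.7 * 100
= 92.2%

92.2%


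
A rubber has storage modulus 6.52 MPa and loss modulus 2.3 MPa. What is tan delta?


tan delta = E'' / E'
= 2.3 / 6.52
= 0.3528

tan delta = 0.3528


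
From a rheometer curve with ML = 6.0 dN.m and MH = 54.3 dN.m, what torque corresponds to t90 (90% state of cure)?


M90 = ML + 0.9 * (MH - ML)
M90 = 6.0 + 0.9 * (54.3 - 6.0)
M90 = 6.0 + 0.9 * 48.3
M90 = 49.47 dN.m

49.47 dN.m


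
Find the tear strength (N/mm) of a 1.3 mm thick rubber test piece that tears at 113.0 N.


Tear strength = force / thickness
= 113.0 / 1.3
= 86.92 N/mm

86.92 N/mm


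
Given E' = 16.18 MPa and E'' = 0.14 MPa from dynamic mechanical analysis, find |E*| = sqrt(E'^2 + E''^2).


|E*| = sqrt(E'^2 + E''^2)
= sqrt(16.18^2 + 0.14^2)
= sqrt(261.7924 + 0.0196)
= 16.181 MPa

16.181 MPa


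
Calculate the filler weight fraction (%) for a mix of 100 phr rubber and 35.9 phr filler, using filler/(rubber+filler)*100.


Filler % = filler / (rubber + filler) * 100
= 35.9 / (100 + 35.9) * 100
= 35.9 / 135.9 * 100
= 26.42%

26.42%


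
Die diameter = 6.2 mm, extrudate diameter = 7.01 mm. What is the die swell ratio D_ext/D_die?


Die swell ratio = D_extrudate / D_die
= 7.01 / 6.2
= 1.131

Die swell = 1.131


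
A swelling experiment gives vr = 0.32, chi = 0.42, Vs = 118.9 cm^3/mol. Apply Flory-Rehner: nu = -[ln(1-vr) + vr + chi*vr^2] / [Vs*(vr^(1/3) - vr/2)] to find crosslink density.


ln(1 - vr) = ln(1 - 0.32) = -0.3857
Numerator = -((-0.3857) + 0.32 + 0.42 * 0.32^2) = 0.0227
Denominator = 118.9 * (0.32^(1/3) - 0.32/2) = 62.3025
nu = 0.0227 / 62.3025 = 3.6362e-04 mol/cm^3

3.6362e-04 mol/cm^3


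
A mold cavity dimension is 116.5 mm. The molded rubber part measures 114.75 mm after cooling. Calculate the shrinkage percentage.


Shrinkage = (mold - part) / mold * 100
= (116.5 - 114.75) / 116.5 * 100
= 1.75 / 116.5 * 100
= 1.5%

1.5%


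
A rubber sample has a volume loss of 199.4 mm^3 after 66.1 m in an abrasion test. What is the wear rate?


Rate = volume_loss / distance
= 199.4 / 66.1
= 3.017 mm^3/m

3.017 mm^3/m


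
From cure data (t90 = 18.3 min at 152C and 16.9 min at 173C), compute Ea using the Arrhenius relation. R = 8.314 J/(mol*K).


T1 = 425.15 K, T2 = 446.15 K
1/T1 - 1/T2 = 1.1071e-04
ln(t1/t2) = ln(18.3/16.9) = 0.0796
Ea = 8.314 * 0.0796 / 1.1071e-04 = 5976.6570 J/mol
Ea = 5.98 kJ/mol

5.98 kJ/mol


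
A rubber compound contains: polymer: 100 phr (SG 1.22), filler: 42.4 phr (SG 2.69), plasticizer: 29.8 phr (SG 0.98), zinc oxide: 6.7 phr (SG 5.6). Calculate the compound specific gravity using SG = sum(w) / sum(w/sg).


Sum of weights = 178.9
Volume contributions:
  polymer: 100/1.22 = 81.9672
  filler: 42.4/2.69 = 15.7621
  plasticizer: 29.8/0.98 = 30.4082
  zinc oxide: 6.7/5.6 = 1.1964
Sum of volumes = 129.3339
SG = 178.9 / 129.3339 = 1.383

SG = 1.383


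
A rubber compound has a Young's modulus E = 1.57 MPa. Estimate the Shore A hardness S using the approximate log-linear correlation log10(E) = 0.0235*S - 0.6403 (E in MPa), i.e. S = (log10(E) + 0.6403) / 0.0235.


log10(E) = 0.0235*S - 0.6403  =>  S = (log10(E) + 0.6403) / 0.0235
log10(1.57) = 0.195900
S = (0.195900 + 0.6403) / 0.0235 = 0.836200 / 0.0235
S = 35.6

Shore A = 35.6


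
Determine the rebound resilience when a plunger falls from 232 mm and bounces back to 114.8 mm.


Resilience = h_rebound / h_drop * 100
= 114.8 / 232 * 100
= 49.5%

49.5%


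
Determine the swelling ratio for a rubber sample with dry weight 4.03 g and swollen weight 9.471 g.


Q = W_swollen / W_dry
Q = 9.471 / 4.03
Q = 2.35

Q = 2.35


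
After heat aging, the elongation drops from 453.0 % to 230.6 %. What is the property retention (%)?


Retention = aged / original * 100
= 230.6 / 453.0 * 100
= 50.9%

50.9%


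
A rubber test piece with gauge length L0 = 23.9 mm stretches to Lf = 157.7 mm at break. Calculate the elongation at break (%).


Elongation = (Lf - L0) / L0 * 100
= (157.7 - 23.9) / 23.9 * 100
= 133.8 / 23.9 * 100
= 559.8%

559.8%


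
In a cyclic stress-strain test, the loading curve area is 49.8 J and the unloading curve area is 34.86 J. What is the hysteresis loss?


Hysteresis loss = loading - unloading
= 49.8 - 34.86
= 14.94 J

14.94 J


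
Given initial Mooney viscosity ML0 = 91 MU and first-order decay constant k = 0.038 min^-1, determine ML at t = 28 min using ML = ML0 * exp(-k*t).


ML = ML0 * exp(-k * t)
ML = 91 * exp(-0.038 * 28)
ML = 91 * 0.3451
ML = 31.4 MU

31.4 MU


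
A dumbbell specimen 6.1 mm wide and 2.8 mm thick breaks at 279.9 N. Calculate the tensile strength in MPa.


Area = width * thickness = 6.1 * 2.8 = 17.08 mm^2
TS = force / area = 279.9 / 17.08 = 16.39 MPa

16.39 MPa


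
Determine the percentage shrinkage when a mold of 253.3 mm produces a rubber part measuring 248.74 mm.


Shrinkage = (mold - part) / mold * 100
= (253.3 - 248.74) / 253.3 * 100
= 4.56 / 253.3 * 100
= 1.8%

1.8%


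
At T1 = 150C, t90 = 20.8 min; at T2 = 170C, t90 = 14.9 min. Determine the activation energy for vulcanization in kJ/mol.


T1 = 423.15 K, T2 = 443.15 K
1/T1 - 1/T2 = 1.0666e-04
ln(t1/t2) = ln(20.8/14.9) = 0.3336
Ea = 8.314 * 0.3336 / 1.0666e-04 = 26004.0179 J/mol
Ea = 26.0 kJ/mol

26.0 kJ/mol


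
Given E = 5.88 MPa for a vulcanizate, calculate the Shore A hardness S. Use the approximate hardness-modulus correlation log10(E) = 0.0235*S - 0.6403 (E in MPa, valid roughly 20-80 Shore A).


log10(E) = 0.0235*S - 0.6403  =>  S = (log10(E) + 0.6403) / 0.0235
log10(5.88) = 0.769377
S = (0.769377 + 0.6403) / 0.0235 = 1.409677 / 0.0235
S = 60.0

Shore A = 60.0


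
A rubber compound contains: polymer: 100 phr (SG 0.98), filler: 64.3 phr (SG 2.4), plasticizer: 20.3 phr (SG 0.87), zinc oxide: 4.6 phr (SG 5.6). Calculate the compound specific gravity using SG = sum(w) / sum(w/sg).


Sum of weights = 189.2
Volume contributions:
  polymer: 100/0.98 = 102.0408
  filler: 64.3/2.4 = 26.7917
  plasticizer: 20.3/0.87 = 23.3333
  zinc oxide: 4.6/5.6 = 0.8214
Sum of volumes = 152.9872
SG = 189.2 / 152.9872 = 1.237

SG = 1.237


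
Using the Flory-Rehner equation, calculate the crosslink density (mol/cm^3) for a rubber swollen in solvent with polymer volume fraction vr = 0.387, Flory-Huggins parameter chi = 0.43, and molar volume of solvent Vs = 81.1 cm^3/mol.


ln(1 - vr) = ln(1 - 0.387) = -0.4894
Numerator = -((-0.4894) + 0.387 + 0.43 * 0.387^2) = 0.0380
Denominator = 81.1 * (0.387^(1/3) - 0.387/2) = 43.4077
nu = 0.0380 / 43.4077 = 8.7518e-04 mol/cm^3

8.7518e-04 mol/cm^3


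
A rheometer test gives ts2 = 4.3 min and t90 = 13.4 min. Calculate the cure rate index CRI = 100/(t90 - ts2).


CRI = 100 / (t90 - ts2)
= 100 / (13.4 - 4.3)
= 100 / 9.1
= 10.99 min^-1

10.99 min^-1


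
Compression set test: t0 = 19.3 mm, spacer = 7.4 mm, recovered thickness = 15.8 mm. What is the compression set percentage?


CS = (t0 - recovered) / (t0 - ts) * 100
= (19.3 - 15.8) / (19.3 - 7.4) * 100
= 3.5 / 11.9 * 100
= 29.4%

29.4%


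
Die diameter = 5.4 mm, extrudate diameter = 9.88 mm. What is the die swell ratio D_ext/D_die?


Die swell ratio = D_extrudate / D_die
= 9.88 / 5.4
= 1.83

Die swell = 1.83


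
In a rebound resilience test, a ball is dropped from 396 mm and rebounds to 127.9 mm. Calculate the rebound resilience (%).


Resilience = h_rebound / h_drop * 100
= 127.9 / 396 * 100
= 32.3%

32.3%


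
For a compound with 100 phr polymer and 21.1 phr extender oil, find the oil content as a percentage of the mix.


Oil % = oil / (100 + oil) * 100
= 21.1 / (100 + 21.1) * 100
= 21.1 / 121.1 * 100
= 17.42%

17.42%


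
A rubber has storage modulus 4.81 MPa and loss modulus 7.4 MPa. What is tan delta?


tan delta = E'' / E'
= 7.4 / 4.81
= 1.5385

tan delta = 1.5385


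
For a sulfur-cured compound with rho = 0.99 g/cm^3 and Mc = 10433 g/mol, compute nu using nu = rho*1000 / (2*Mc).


nu = rho * 1000 / (2 * Mc)
nu = 0.99 * 1000 / (2 * 10433)
nu = 990.0 / 20866
nu = 0.0474 mol/L

0.0474 mol/L


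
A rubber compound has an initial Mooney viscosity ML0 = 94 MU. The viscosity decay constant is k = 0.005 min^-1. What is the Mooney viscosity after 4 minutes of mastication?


ML = ML0 * exp(-k * t)
ML = 94 * exp(-0.005 * 4)
ML = 94 * 0.9802
ML = 92.14 MU

92.14 MU


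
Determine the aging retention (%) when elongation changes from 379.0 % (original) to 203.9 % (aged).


Retention = aged / original * 100
= 203.9 / 379.0 * 100
= 53.8%

53.8%


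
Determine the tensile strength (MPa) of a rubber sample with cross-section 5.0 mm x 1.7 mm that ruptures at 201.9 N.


Area = width * thickness = 5.0 * 1.7 = 8.5 mm^2
TS = force / area = 201.9 / 8.5 = 23.75 MPa

23.75 MPa


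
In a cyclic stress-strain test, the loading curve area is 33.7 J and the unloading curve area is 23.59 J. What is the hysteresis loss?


Hysteresis loss = loading - unloading
= 33.7 - 23.59
= 10.11 J

10.11 J


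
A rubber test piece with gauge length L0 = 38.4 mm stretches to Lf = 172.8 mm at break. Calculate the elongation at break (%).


Elongation = (Lf - L0) / L0 * 100
= (172.8 - 38.4) / 38.4 * 100
= 134.4 / 38.4 * 100
= 350.0%

350.0%


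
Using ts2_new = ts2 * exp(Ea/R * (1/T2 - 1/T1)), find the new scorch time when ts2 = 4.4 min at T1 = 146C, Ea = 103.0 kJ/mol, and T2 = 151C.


Convert temperatures: T1 = 146 + 273.15 = 419.15 K, T2 = 151 + 273.15 = 424.15 K
ts2_new = 4.4 * exp(103000 / 8.314 * (1/424.15 - 1/419.15))
1/T2 - 1/T1 = -2.8124e-05
ts2_new = 3.11 min

3.11 min


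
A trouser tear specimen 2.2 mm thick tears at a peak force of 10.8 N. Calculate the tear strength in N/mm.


Tear strength = force / thickness
= 10.8 / 2.2
= 4.91 N/mm

4.91 N/mm


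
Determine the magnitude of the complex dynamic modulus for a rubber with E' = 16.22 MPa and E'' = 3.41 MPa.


|E*| = sqrt(E'^2 + E''^2)
= sqrt(16.22^2 + 3.41^2)
= sqrt(263.0884 + 11.6281)
= 16.575 MPa

16.575 MPa


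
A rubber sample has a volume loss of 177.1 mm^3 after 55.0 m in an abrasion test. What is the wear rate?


Rate = volume_loss / distance
= 177.1 / 55.0
= 3.22 mm^3/m

3.22 mm^3/m


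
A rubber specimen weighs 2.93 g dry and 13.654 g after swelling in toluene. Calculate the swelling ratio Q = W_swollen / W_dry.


Q = W_swollen / W_dry
Q = 13.654 / 2.93
Q = 4.66

Q = 4.66


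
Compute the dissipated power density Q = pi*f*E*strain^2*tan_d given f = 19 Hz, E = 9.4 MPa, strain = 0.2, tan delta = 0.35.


Q = pi * f * E * strain^2 * tan_d
= pi * 19 * 9.4 * 0.2^2 * 0.35
= pi * 19 * 9.4 * 0.0400 * 0.35
= 7.8552

Q = 7.8552


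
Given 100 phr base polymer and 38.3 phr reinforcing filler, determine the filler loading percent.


Filler % = filler / (rubber + filler) * 100
= 38.3 / (100 + 38.3) * 100
= 38.3 / 138.3 * 100
= 27.69%

27.69%


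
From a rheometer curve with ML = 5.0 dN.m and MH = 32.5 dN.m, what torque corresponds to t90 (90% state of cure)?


M90 = ML + 0.9 * (MH - ML)
M90 = 5.0 + 0.9 * (32.5 - 5.0)
M90 = 5.0 + 0.9 * 27.5
M90 = 29.75 dN.m

29.75 dN.m


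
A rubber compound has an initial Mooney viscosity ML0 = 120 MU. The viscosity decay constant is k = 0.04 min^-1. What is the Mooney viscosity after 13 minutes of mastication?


ML = ML0 * exp(-k * t)
ML = 120 * exp(-0.04 * 13)
ML = 120 * 0.5945
ML = 71.34 MU

71.34 MU


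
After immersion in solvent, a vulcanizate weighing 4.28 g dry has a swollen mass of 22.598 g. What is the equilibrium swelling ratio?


Q = W_swollen / W_dry
Q = 22.598 / 4.28
Q = 5.28

Q = 5.28


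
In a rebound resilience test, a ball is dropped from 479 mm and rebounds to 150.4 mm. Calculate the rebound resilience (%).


Resilience = h_rebound / h_drop * 100
= 150.4 / 479 * 100
= 31.4%

31.4%


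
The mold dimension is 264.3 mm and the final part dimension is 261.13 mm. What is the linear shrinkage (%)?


Shrinkage = (mold - part) / mold * 100
= (264.3 - 261.13) / 264.3 * 100
= 3.17 / 264.3 * 100
= 1.2%

1.2%


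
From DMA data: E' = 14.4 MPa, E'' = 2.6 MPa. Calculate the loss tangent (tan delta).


tan delta = E'' / E'
= 2.6 / 14.4
= 0.1806

tan delta = 0.1806


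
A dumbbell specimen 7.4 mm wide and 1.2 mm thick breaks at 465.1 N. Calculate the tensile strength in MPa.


Area = width * thickness = 7.4 * 1.2 = 8.88 mm^2
TS = force / area = 465.1 / 8.88 = 52.38 MPa

52.38 MPa


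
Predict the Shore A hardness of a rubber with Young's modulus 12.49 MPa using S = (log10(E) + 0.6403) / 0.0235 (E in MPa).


log10(E) = 0.0235*S - 0.6403  =>  S = (log10(E) + 0.6403) / 0.0235
log10(12.49) = 1.096562
S = (1.096562 + 0.6403) / 0.0235 = 1.736862 / 0.0235
S = 73.9

Shore A = 73.9


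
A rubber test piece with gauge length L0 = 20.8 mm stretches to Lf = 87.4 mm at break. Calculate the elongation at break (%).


Elongation = (Lf - L0) / L0 * 100
= (87.4 - 20.8) / 20.8 * 100
= 66.6 / 20.8 * 100
= 320.2%

320.2%


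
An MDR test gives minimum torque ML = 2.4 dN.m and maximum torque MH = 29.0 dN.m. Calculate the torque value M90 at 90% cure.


M90 = ML + 0.9 * (MH - ML)
M90 = 2.4 + 0.9 * (29.0 - 2.4)
M90 = 2.4 + 0.9 * 26.6
M90 = 26.34 dN.m

26.34 dN.m


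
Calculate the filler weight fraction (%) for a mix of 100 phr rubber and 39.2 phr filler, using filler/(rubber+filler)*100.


Filler % = filler / (rubber + filler) * 100
= 39.2 / (100 + 39.2) * 100
= 39.2 / 139.2 * 100
= 28.16%

28.16%


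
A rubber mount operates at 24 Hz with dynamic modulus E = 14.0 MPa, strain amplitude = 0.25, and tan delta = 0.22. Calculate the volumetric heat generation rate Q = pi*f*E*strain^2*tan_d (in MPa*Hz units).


Q = pi * f * E * strain^2 * tan_d
= pi * 24 * 14.0 * 0.25^2 * 0.22
= pi * 24 * 14.0 * 0.0625 * 0.22
= 14.5142

Q = 14.5142


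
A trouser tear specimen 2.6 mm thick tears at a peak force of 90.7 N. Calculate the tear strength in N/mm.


Tear strength = force / thickness
= 90.7 / 2.6
= 34.88 N/mm

34.88 N/mm


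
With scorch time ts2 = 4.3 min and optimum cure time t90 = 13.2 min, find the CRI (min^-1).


CRI = 100 / (t90 - ts2)
= 100 / (13.2 - 4.3)
= 100 / 8.9
= 11.24 min^-1

11.24 min^-1


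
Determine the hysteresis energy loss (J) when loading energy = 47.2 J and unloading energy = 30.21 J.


Hysteresis loss = loading - unloading
= 47.2 - 30.21
= 16.99 J

16.99 J


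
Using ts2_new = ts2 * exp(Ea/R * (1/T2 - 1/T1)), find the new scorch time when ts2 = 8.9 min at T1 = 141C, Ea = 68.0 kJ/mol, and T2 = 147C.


Convert temperatures: T1 = 141 + 273.15 = 414.15 K, T2 = 147 + 273.15 = 420.15 K
ts2_new = 8.9 * exp(68000 / 8.314 * (1/420.15 - 1/414.15))
1/T2 - 1/T1 = -3.4482e-05
ts2_new = 6.71 min

6.71 min


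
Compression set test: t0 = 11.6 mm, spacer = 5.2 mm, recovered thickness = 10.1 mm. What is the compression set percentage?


CS = (t0 - recovered) / (t0 - ts) * 100
= (11.6 - 10.1) / (11.6 - 5.2) * 100
= 1.5 / 6.4 * 100
= 23.4%

23.4%


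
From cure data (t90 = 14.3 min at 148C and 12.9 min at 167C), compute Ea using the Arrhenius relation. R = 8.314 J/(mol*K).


T1 = 421.15 K, T2 = 440.15 K
1/T1 - 1/T2 = 1.0250e-04
ln(t1/t2) = ln(14.3/12.9) = 0.1030
Ea = 8.314 * 0.1030 / 1.0250e-04 = 8357.3196 J/mol
Ea = 8.36 kJ/mol

8.36 kJ/mol


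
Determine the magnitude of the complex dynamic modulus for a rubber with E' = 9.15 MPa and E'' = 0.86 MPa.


|E*| = sqrt(E'^2 + E''^2)
= sqrt(9.15^2 + 0.86^2)
= sqrt(83.7225 + 0.7396)
= 9.19 MPa

9.19 MPa


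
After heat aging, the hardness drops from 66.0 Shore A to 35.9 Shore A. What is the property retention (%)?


Retention = aged / original * 100
= 35.9 / 66.0 * 100
= 54.4%

54.4%


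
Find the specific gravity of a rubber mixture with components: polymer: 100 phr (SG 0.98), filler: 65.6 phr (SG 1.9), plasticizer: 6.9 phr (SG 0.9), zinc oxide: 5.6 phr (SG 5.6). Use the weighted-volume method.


Sum of weights = 178.1
Volume contributions:
  polymer: 100/0.98 = 102.0408
  filler: 65.6/1.9 = 34.5263
  plasticizer: 6.9/0.9 = 7.6667
  zinc oxide: 5.6/5.6 = 1.0000
Sum of volumes = 145.2338
SG = 178.1 / 145.2338 = 1.226

SG = 1.226


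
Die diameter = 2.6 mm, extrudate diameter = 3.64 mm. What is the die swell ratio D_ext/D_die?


Die swell ratio = D_extrudate / D_die
= 3.64 / 2.6
= 1.4

Die swell = 1.4


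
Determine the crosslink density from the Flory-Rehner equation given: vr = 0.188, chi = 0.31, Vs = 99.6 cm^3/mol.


ln(1 - vr) = ln(1 - 0.188) = -0.2083
Numerator = -((-0.2083) + 0.188 + 0.31 * 0.188^2) = 0.0093
Denominator = 99.6 * (0.188^(1/3) - 0.188/2) = 47.6950
nu = 0.0093 / 47.6950 = 1.9495e-04 mol/cm^3

1.9495e-04 mol/cm^3


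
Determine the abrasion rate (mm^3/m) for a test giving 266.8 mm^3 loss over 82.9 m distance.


Rate = volume_loss / distance
= 266.8 / 82.9
= 3.218 mm^3/m

3.218 mm^3/m


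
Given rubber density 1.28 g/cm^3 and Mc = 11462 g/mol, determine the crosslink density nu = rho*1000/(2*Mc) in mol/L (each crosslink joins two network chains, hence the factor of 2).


nu = rho * 1000 / (2 * Mc)
nu = 1.28 * 1000 / (2 * 11462)
nu = 1280.0 / 22924
nu = 0.0558 mol/L

0.0558 mol/L


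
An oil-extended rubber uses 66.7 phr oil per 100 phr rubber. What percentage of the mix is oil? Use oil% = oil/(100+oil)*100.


Oil % = oil / (100 + oil) * 100
= 66.7 / (100 + 66.7) * 100
= 66.7 / 166.7 * 100
= 40.01%

40.01%


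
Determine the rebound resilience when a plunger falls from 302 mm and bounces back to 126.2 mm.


Resilience = h_rebound / h_drop * 100
= 126.2 / 302 * 100
= 41.8%

41.8%


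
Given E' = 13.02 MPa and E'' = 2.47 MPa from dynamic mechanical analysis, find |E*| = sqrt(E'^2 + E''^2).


|E*| = sqrt(E'^2 + E''^2)
= sqrt(13.02^2 + 2.47^2)
= sqrt(169.5204 + 6.1009)
= 13.252 MPa

13.252 MPa


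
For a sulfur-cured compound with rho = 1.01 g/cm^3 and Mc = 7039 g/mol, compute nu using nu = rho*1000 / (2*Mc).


nu = rho * 1000 / (2 * Mc)
nu = 1.01 * 1000 / (2 * 7039)
nu = 1010.0 / 14078
nu = 0.0717 mol/L

0.0717 mol/L


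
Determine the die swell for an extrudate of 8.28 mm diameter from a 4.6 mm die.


Die swell ratio = D_extrudate / D_die
= 8.28 / 4.6
= 1.8

Die swell = 1.8


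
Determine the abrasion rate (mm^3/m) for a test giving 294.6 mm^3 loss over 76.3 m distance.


Rate = volume_loss / distance
= 294.6 / 76.3
= 3.861 mm^3/m

3.861 mm^3/m


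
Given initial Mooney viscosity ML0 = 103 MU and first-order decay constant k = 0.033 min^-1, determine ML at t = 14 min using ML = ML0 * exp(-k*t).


ML = ML0 * exp(-k * t)
ML = 103 * exp(-0.033 * 14)
ML = 103 * 0.6300
ML = 64.89 MU

64.89 MU


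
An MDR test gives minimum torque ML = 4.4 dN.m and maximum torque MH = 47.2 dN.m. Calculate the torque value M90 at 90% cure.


M90 = ML + 0.9 * (MH - ML)
M90 = 4.4 + 0.9 * (47.2 - 4.4)
M90 = 4.4 + 0.9 * 42.8
M90 = 42.92 dN.m

42.92 dN.m


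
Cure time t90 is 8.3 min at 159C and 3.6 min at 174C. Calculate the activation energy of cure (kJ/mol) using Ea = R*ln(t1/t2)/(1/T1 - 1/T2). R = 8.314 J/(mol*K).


T1 = 432.15 K, T2 = 447.15 K
1/T1 - 1/T2 = 7.7625e-05
ln(t1/t2) = ln(8.3/3.6) = 0.8353
Ea = 8.314 * 0.8353 / 7.7625e-05 = 89466.4616 J/mol
Ea = 89.47 kJ/mol

89.47 kJ/mol


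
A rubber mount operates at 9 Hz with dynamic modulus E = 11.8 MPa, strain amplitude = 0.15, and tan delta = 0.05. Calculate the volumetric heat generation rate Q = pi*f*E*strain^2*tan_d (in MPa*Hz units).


Q = pi * f * E * strain^2 * tan_d
= pi * 9 * 11.8 * 0.15^2 * 0.05
= pi * 9 * 11.8 * 0.0225 * 0.05
= 0.3753

Q = 0.3753


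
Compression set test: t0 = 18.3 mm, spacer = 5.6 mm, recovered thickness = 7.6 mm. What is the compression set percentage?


CS = (t0 - recovered) / (t0 - ts) * 100
= (18.3 - 7.6) / (18.3 - 5.6) * 100
= 10.7 / 12.7 * 100
= 84.3%

84.3%


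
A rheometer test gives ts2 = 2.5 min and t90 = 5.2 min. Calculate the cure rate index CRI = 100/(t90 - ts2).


CRI = 100 / (t90 - ts2)
= 100 / (5.2 - 2.5)
= 100 / 2.7
= 37.04 min^-1

37.04 min^-1


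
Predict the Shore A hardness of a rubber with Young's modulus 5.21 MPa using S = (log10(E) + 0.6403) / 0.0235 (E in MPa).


log10(E) = 0.0235*S - 0.6403  =>  S = (log10(E) + 0.6403) / 0.0235
log10(5.21) = 0.716838
S = (0.716838 + 0.6403) / 0.0235 = 1.357138 / 0.0235
S = 57.8

Shore A = 57.8


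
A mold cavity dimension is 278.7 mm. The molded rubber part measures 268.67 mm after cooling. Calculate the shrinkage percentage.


Shrinkage = (mold - part) / mold * 100
= (278.7 - 268.67) / 278.7 * 100
= 10.03 / 278.7 * 100
= 3.6%

3.6%


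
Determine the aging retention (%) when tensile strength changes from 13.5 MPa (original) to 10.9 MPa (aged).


Retention = aged / original * 100
= 10.9 / 13.5 * 100
= 80.7%

80.7%


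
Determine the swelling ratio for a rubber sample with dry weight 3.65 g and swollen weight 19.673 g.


Q = W_swollen / W_dry
Q = 19.673 / 3.65
Q = 5.39

Q = 5.39


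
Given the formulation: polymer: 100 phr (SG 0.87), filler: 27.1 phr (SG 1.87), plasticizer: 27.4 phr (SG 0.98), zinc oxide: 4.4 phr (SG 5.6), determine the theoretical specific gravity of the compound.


Sum of weights = 158.9
Volume contributions:
  polymer: 100/0.87 = 114.9425
  filler: 27.1/1.87 = 14.4920
  plasticizer: 27.4/0.98 = 27.9592
  zinc oxide: 4.4/5.6 = 0.7857
Sum of volumes = 158.1794
SG = 158.9 / 158.1794 = 1.005

SG = 1.005


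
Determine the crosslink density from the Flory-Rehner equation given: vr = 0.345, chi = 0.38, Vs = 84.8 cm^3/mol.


ln(1 - vr) = ln(1 - 0.345) = -0.4231
Numerator = -((-0.4231) + 0.345 + 0.38 * 0.345^2) = 0.0329
Denominator = 84.8 * (0.345^(1/3) - 0.345/2) = 44.8472
nu = 0.0329 / 44.8472 = 7.3339e-04 mol/cm^3

7.3339e-04 mol/cm^3


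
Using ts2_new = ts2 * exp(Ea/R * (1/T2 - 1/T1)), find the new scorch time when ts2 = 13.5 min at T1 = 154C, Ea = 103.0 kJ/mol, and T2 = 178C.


Convert temperatures: T1 = 154 + 273.15 = 427.15 K, T2 = 178 + 273.15 = 451.15 K
ts2_new = 13.5 * exp(103000 / 8.314 * (1/451.15 - 1/427.15))
1/T2 - 1/T1 = -1.2454e-04
ts2_new = 2.89 min

2.89 min


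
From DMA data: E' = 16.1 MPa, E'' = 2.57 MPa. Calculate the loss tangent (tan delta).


tan delta = E'' / E'
= 2.57 / 16.1
= 0.1596

tan delta = 0.1596


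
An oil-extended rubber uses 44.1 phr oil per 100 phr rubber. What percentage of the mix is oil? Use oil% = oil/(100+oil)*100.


Oil % = oil / (100 + oil) * 100
= 44.1 / (100 + 44.1) * 100
= 44.1 / 144.1 * 100
= 30.6%

30.6%


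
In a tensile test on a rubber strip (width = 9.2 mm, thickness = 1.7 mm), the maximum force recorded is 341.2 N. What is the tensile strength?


Area = width * thickness = 9.2 * 1.7 = 15.64 mm^2
TS = force / area = 341.2 / 15.64 = 21.82 MPa

21.82 MPa


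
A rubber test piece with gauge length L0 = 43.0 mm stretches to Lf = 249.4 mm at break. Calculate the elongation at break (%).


Elongation = (Lf - L0) / L0 * 100
= (249.4 - 43.0) / 43.0 * 100
= 206.4 / 43.0 * 100
= 480.0%

480.0%


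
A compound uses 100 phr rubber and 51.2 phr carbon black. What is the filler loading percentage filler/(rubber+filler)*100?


Filler % = filler / (rubber + filler) * 100
= 51.2 / (100 + 51.2) * 100
= 51.2 / 151.2 * 100
= 33.86%

33.86%


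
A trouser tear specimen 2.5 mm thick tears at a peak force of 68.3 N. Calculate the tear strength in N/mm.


Tear strength = force / thickness
= 68.3 / 2.5
= 27.32 N/mm

27.32 N/mm


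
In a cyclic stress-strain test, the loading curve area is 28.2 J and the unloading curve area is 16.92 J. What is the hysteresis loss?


Hysteresis loss = loading - unloading
= 28.2 - 16.92
= 11.28 J

11.28 J


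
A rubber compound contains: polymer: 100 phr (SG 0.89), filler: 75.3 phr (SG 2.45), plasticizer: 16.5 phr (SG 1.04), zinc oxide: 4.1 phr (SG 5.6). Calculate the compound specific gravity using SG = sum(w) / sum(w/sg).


Sum of weights = 195.9
Volume contributions:
  polymer: 100/0.89 = 112.3596
  filler: 75.3/2.45 = 30.7347
  plasticizer: 16.5/1.04 = 15.8654
  zinc oxide: 4.1/5.6 = 0.7321
Sum of volumes = 159.6918
SG = 195.9 / 159.6918 = 1.227

SG = 1.227


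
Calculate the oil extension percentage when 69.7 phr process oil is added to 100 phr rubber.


Oil % = oil / (100 + oil) * 100
= 69.7 / (100 + 69.7) * 100
= 69.7 / 169.7 * 100
= 41.07%

41.07%


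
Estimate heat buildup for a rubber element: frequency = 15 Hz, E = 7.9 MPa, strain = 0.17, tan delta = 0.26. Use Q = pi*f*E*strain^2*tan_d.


Q = pi * f * E * strain^2 * tan_d
= pi * 15 * 7.9 * 0.17^2 * 0.26
= pi * 15 * 7.9 * 0.0289 * 0.26
= 2.7973

Q = 2.7973


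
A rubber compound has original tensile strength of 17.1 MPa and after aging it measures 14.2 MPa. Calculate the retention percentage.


Retention = aged / original * 100
= 14.2 / 17.1 * 100
= 83.0%

83.0%


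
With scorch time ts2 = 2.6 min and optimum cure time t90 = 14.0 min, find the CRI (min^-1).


CRI = 100 / (t90 - ts2)
= 100 / (14.0 - 2.6)
= 100 / 11.4
= 8.77 min^-1

8.77 min^-1


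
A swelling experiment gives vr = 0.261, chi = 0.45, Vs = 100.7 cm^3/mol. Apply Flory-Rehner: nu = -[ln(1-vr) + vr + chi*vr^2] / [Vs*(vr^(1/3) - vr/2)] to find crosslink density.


ln(1 - vr) = ln(1 - 0.261) = -0.3025
Numerator = -((-0.3025) + 0.261 + 0.45 * 0.261^2) = 0.0108
Denominator = 100.7 * (0.261^(1/3) - 0.261/2) = 51.2128
nu = 0.0108 / 51.2128 = 2.1094e-04 mol/cm^3

2.1094e-04 mol/cm^3
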